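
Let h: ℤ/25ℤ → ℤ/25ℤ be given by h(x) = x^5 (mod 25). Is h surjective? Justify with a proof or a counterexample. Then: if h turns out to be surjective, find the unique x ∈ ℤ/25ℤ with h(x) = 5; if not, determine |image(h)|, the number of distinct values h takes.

h(0) = 0^5 = 0.
h(5): Repeated squaring mod 25: 5^1 ≡ 5, 5^2 ≡ 5² = 25 ≡ 0, 5^4 ≡ 0² = 0. Since 5 = 4 + 1, 5^5 ≡ 0·5: 0·5 = 0. So 5^5 ≡ 0 (mod 25).
So h(0) = h(5) = 0 while 0 ≠ 5, thus h is not injective.
A non-injective map from the 25-element set ℤ/25ℤ to itself takes at most 24 distinct values, so it cannot be surjective. Thus h is not surjective.
Since h is not surjective, we determine |image(h)|. Computing x^5 mod 25 for each x (by repeated squaring, reducing mod 25 at every step), the values h(0), h(1), …, h(24) are: 0, 1, 7, 18, 24, 0, 1, 7, 18, 24, 0, 1, 7, 18, 24, 0, 1, 7, 18, 24, 0, 1, 7, 18, 24.
The distinct values are {0, 1, 7, 18, 24}; there are 5 of them.

5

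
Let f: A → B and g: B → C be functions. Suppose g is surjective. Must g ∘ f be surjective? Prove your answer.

No. Take A = {1}, B = C = {1, 2, 3}, f(1) = 1, and g = identity (surjective).
Then (g ∘ f)(1) = 1, and 3 ∈ C has no preimage under g ∘ f, so g ∘ f is not surjective.

not surjective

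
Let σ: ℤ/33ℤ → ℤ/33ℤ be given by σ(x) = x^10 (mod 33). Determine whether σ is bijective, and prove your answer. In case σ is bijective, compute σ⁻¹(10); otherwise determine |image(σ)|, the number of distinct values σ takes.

σ(1) = 1^10 = 1.
σ(2): Repeated squaring mod 33: 2^1 ≡ 2, 2^2 ≡ 2² = 4, 2^4 ≡ 4² = 16, 2^8 ≡ 16² = 256 ≡ 25. Since 10 = 8 + 2, 2^10 ≡ 25·4: 25·4 = 100 ≡ 1. So 2^10 ≡ 1 (mod 33).
So σ(1) = σ(2) = 1 while 1 ≠ 2, thus σ is not injective, hence not bijective.
Since σ is not bijective, we determine |image(σ)|. Computing x^10 mod 33 for each x (by repeated squaring, reducing mod 33 at every step), the values σ(0), σ(1), …, σ(32) are: 0, 1, 1, 12, 1, 1, 12, 1, 1, 12, 1, 22, 12, 1, 1, 12, 1, 1, 12, 1, 1, 12, 22, 1, 12, 1, 1, 12, 1, 1, 12, 1, 1.
The distinct values are {0, 1, 12, 22}; there are 4 of them.

4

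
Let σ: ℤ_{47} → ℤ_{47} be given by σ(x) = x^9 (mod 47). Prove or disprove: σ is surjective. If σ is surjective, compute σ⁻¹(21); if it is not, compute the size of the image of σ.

17

Since 47 is prime, the nonzero elements of ℤ_{47} form a cyclic group of order 46.
As gcd(9, 46) = 1, raising to the 9th power is a bijection on this group: if s^9 ≡ t^9 then (st^{−1})^9 = 1, and the only element of order dividing gcd(9, 46) = 1 is 1, so s = t.
With σ(0) = 0 this makes σ injective on all of ℤ_{47}, hence bijective (finite equal-size domain and codomain). In particular σ is surjective.
Since σ is surjective, we find the preimage of 21. The inverse of x ↦ x^9 on (ℤ_{47})^× is x ↦ x^41, because 9·41 = 369 = 8·46 + 1 ≡ 1 (mod 46) and x^{46} = 1 for x ≠ 0 (Fermat). So σ⁻¹(21) = 21^41 mod 47.
Repeated squaring mod 47: 21^1 ≡ 21, 21^2 ≡ 21² = 441 ≡ 18, 21^4 ≡ 18² = 324 ≡ 42, 21^8 ≡ 42² = 1764 ≡ 25, 21^16 ≡ 25² = 625 ≡ 14, 21^32 ≡ 14² = 196 ≡ 8. Since 41 = 32 + 8 + 1, 21^41 ≡ 8·25·21: 8·25 = 200 ≡ 12, then 12·21 = 252 ≡ 17. So 21^41 ≡ 17 (mod 47).
Hence σ⁻¹(21) = 17.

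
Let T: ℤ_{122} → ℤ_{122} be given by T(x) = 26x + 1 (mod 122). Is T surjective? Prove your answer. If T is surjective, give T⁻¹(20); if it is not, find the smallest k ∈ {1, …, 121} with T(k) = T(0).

61

Since gcd(26, 122) = 2, we have 26x ≡ 0 (mod 2) for all x, so T(x) ≡ 1 (mod 2).
But 0 ≢ 1 (mod 2), so 0 ∈ ℤ_{122} has no preimage. Therefore T is not surjective.
Since T is not surjective, we find the least positive k with T(k) = T(0): this means 26k ≡ 0 (mod 122), i.e. 122 ∣ 26k. Since gcd(26, 122) = 2, dividing through by 2 this holds exactly when 61 ∣ 13k, and as gcd(13, 61) = 1, exactly when 61 ∣ k.
The smallest positive such k is 61.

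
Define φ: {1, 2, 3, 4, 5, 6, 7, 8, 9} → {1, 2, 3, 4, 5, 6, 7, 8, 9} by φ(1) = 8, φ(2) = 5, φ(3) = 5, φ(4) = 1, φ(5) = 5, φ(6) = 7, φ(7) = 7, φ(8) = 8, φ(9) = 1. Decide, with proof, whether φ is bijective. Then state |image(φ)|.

φ(2) = 5 = φ(3) with 2 ≠ 3, so φ is not injective, hence not bijective.
The image of φ is {1, 5, 7, 8}, which has 4 elements.

4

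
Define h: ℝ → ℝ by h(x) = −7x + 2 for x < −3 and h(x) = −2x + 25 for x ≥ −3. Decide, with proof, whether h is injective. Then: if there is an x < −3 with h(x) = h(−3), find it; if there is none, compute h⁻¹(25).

Both pieces are strictly decreasing (slopes −7 and −2), so each is injective on its own interval.
The left piece maps (−∞, −3) onto (23, ∞); the right piece maps [−3, ∞) onto (−∞, 31].
These images overlap. In particular h(−3) = 31 (right piece), and solving −7x + 2 = 31 on the left piece gives x = −29/7 < −3.
So h(−29/7) = h(−3) with −29/7 ≠ −3, and h is not injective. This x = −29/7 is the requested value below −3.

-29/7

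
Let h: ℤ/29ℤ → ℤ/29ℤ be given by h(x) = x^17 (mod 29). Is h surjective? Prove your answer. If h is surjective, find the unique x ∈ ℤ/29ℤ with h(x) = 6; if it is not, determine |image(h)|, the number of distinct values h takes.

4

Since 29 is prime, the nonzero elements of ℤ/29ℤ form a cyclic group of order 28.
As gcd(17, 28) = 1, raising to the 17th power is a bijection on this group: if s^17 ≡ t^17 then (st^{−1})^17 = 1, and the only element of order dividing gcd(17, 28) = 1 is 1, so s = t.
With h(0) = 0 this makes h injective on all of ℤ/29ℤ, hence bijective (finite equal-size domain and codomain). In particular h is surjective.
Since h is surjective, we find the preimage of 6. The inverse of x ↦ x^17 on (ℤ/29ℤ)^× is x ↦ x^5, because 17·5 = 85 = 3·28 + 1 ≡ 1 (mod 28) and x^{28} = 1 for x ≠ 0 (Fermat). So h⁻¹(6) = 6^5 mod 29.
Repeated squaring mod 29: 6^1 ≡ 6, 6^2 ≡ 6² = 36 ≡ 7, 6^4 ≡ 7² = 49 ≡ 20. Since 5 = 4 + 1, 6^5 ≡ 20·6: 20·6 = 120 ≡ 4. So 6^5 ≡ 4 (mod 29).
Hence h⁻¹(6) = 4.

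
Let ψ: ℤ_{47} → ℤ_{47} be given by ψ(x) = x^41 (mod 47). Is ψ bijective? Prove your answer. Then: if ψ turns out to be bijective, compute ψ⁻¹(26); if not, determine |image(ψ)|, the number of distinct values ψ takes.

Since 47 is prime, the nonzero elements of ℤ_{47} form a cyclic group of order 46.
As gcd(41, 46) = 1, raising to the 41st power is a bijection on this group: if a^41 ≡ b^41 then (ab^{−1})^41 = 1, and the only element of order dividing gcd(41, 46) = 1 is 1, so a = b.
With ψ(0) = 0 this makes ψ injective on all of ℤ_{47}, hence bijective (finite equal-size domain and codomain). In particular ψ is bijective.
Since ψ is bijective, we find the preimage of 26. The inverse of x ↦ x^41 on (ℤ_{47})^× is x ↦ x^9, because 41·9 = 369 = 8·46 + 1 ≡ 1 (mod 46) and x^{46} = 1 for x ≠ 0 (Fermat). So ψ⁻¹(26) = 26^9 mod 47.
Repeated squaring mod 47: 26^1 ≡ 26, 26^2 ≡ 26² = 676 ≡ 18, 26^4 ≡ 18² = 324 ≡ 42, 26^8 ≡ 42² = 1764 ≡ 25. Since 9 = 8 + 1, 26^9 ≡ 25·26: 25·26 = 650 ≡ 39. So 26^9 ≡ 39 (mod 47).
Hence ψ⁻¹(26) = 39.

39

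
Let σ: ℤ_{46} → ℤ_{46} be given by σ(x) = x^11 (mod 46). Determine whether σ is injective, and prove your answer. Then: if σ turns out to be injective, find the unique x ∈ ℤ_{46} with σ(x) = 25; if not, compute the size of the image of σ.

σ(1) = 1^11 = 1.
σ(3): Repeated squaring mod 46: 3^1 ≡ 3, 3^2 ≡ 3² = 9, 3^4 ≡ 9² = 81 ≡ 35, 3^8 ≡ 35² = 1225 ≡ 29. Since 11 = 8 + 2 + 1, 3^11 ≡ 29·9·3: 29·9 = 261 ≡ 31, then 31·3 = 93 ≡ 1. So 3^11 ≡ 1 (mod 46).
So σ(1) = σ(3) = 1 while 1 ≠ 3, thus σ is not injective.
Since σ is not injective, we determine |image(σ)|. Computing x^11 mod 46 for each x (by repeated squaring, reducing mod 46 at every step), the values σ(0), σ(1), …, σ(45) are: 0, 1, 24, 1, 24, 45, 24, 45, 24, 1, 22, 45, 24, 1, 22, 45, 24, 45, 24, 45, 22, 45, 22, 23, 24, 1, 24, 1, 22, 1, 22, 1, 24, 45, 22, 1, 24, 45, 22, 1, 22, 1, 22, 45, 22, 45.
The distinct values are {0, 1, 22, 23, 24, 45}; there are 6 of them.

6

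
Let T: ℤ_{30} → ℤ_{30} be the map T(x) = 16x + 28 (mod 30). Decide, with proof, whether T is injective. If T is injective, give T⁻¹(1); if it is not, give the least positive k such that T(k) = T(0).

15

By definition, injectivity means: for all u, v in the domain, T(u) = T(v) implies u = v.
We have gcd(16, 30) = 2 > 1. Taking u = 0 and v = 15: T(0) = 28 and T(15) = 16·15 + 28 = 268 ≡ 28 (mod 30).
So T(0) = T(15) while 0 ≠ 15, thus T is not injective.
Since T is not injective, we find the least positive k with T(k) = T(0): this means 16k ≡ 0 (mod 30), i.e. 30 ∣ 16k. Since gcd(16, 30) = 2, dividing through by 2 this holds exactly when 15 ∣ 8k, and as gcd(8, 15) = 1, exactly when 15 ∣ k.
The smallest positive such k is 15.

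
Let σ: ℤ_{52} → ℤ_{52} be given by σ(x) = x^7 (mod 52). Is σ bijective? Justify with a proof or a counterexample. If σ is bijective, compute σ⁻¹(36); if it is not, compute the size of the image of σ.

σ(0) = 0^7 = 0.
σ(26): Repeated squaring mod 52: 26^1 ≡ 26, 26^2 ≡ 26² = 676 ≡ 0, 26^4 ≡ 0² = 0. Since 7 = 4 + 2 + 1, 26^7 ≡ 0·0·26: 0·0 = 0, then 0·26 = 0. So 26^7 ≡ 0 (mod 52).
So σ(0) = σ(26) = 0 while 0 ≠ 26, therefore σ is not injective, hence not bijective.
Since σ is not bijective, we determine |image(σ)|. Computing x^7 mod 52 for each x (by repeated squaring, reducing mod 52 at every step), the values σ(0), σ(1), …, σ(51) are: 0, 1, 24, 3, 4, 21, 20, 19, 44, 9, 36, 15, 12, 13, 40, 11, 16, 17, 8, 7, 32, 5, 48, 23, 28, 25, 0, 27, 24, 29, 4, 47, 20, 45, 44, 35, 36, 41, 12, 39, 40, 37, 16, 43, 8, 33, 32, 31, 48, 49, 28, 51.
The distinct values are {0, 1, 3, 4, 5, 7, 8, 9, 11, 12, 13, 15, 16, 17, 19, 20, 21, 23, 24, 25, 27, 28, 29, 31, 32, 33, 35, 36, 37, 39, 40, 41, 43, 44, 45, 47, 48, 49, 51}; there are 39 of them.

39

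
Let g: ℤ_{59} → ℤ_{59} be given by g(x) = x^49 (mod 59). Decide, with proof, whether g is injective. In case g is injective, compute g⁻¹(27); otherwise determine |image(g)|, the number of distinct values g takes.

Since 59 is prime, the nonzero elements of ℤ_{59} form a cyclic group of order 58.
As gcd(49, 58) = 1, raising to the 49th power is a bijection on this group: if s^49 ≡ t^49 then (st^{−1})^49 = 1, and the only element of order dividing gcd(49, 58) = 1 is 1, so s = t.
With g(0) = 0 this makes g injective on all of ℤ_{59}, hence bijective (finite equal-size domain and codomain). In particular g is injective.
Since g is injective, we find the preimage of 27. The inverse of x ↦ x^49 on (ℤ_{59})^× is x ↦ x^45, because 49·45 = 2205 = 38·58 + 1 ≡ 1 (mod 58) and x^{58} = 1 for x ≠ 0 (Fermat). So g⁻¹(27) = 27^45 mod 59.
Repeated squaring mod 59: 27^1 ≡ 27, 27^2 ≡ 27² = 729 ≡ 21, 27^4 ≡ 21² = 441 ≡ 28, 27^8 ≡ 28² = 784 ≡ 17, 27^16 ≡ 17² = 289 ≡ 53, 27^32 ≡ 53² = 2809 ≡ 36. Since 45 = 32 + 8 + 4 + 1, 27^45 ≡ 36·17·28·27: 36·17 = 612 ≡ 22, then 22·28 = 616 ≡ 26, then 26·27 = 702 ≡ 53. So 27^45 ≡ 53 (mod 59).
Hence g⁻¹(27) = 53.

53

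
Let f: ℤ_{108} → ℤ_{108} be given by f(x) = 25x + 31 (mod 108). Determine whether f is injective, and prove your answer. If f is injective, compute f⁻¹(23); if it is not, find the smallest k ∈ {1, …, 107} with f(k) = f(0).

By definition, injectivity means: for all s, t in the domain, f(s) = f(t) implies s = t.
If f(s) = f(t), then 25s ≡ 25t (mod 108). Because gcd(25, 108) = 1, we may cancel 25 to get s ≡ t (mod 108).
So f is injective.
We now compute 25⁻¹ mod 108 explicitly. Euclid's algorithm: 108 = 4·25 + 8, 25 = 3·8 + 1; back-substituting gives 1 = 13·25 − 3·108, so 25⁻¹ ≡ 13 (mod 108).
Since f is injective, we compute f⁻¹(23): solve 25x + 31 ≡ 23 (mod 108), i.e. 25x ≡ 100 (mod 108).
Multiplying by 25⁻¹ = 13 gives x ≡ 13·100 = 1300 = 12·108 + 4 ≡ 4 (mod 108).
Check: f(4) = 25·4 + 31 = 131 = 1·108 + 23 ≡ 23 (mod 108).

4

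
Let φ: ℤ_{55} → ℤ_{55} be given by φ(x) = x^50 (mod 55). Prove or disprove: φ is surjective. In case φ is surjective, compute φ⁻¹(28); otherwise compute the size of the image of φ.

φ(2): Repeated squaring mod 55: 2^1 ≡ 2, 2^2 ≡ 2² = 4, 2^4 ≡ 4² = 16, 2^8 ≡ 16² = 256 ≡ 36, 2^16 ≡ 36² = 1296 ≡ 31, 2^32 ≡ 31² = 961 ≡ 26. Since 50 = 32 + 16 + 2, 2^50 ≡ 26·31·4: 26·31 = 806 ≡ 36, then 36·4 = 144 ≡ 34. So 2^50 ≡ 34 (mod 55).
φ(3): Repeated squaring mod 55: 3^1 ≡ 3, 3^2 ≡ 3² = 9, 3^4 ≡ 9² = 81 ≡ 26, 3^8 ≡ 26² = 676 ≡ 16, 3^16 ≡ 16² = 256 ≡ 36, 3^32 ≡ 36² = 1296 ≡ 31. Since 50 = 32 + 16 + 2, 3^50 ≡ 31·36·9: 31·36 = 1116 ≡ 16, then 16·9 = 144 ≡ 34. So 3^50 ≡ 34 (mod 55).
So φ(2) = φ(3) = 34 while 2 ≠ 3, so φ is not injective.
A non-injective map from the 55-element set ℤ_{55} to itself takes at most 54 distinct values, so it cannot be surjective. So φ is not surjective.
Since φ is not surjective, we determine |image(φ)|. Computing x^50 mod 55 for each x (by repeated squaring, reducing mod 55 at every step), the values φ(0), φ(1), …, φ(54) are: 0, 1, 34, 34, 1, 45, 1, 34, 34, 1, 45, 11, 34, 34, 1, 45, 1, 34, 34, 1, 45, 1, 44, 34, 1, 45, 1, 34, 34, 1, 45, 1, 34, 44, 1, 45, 1, 34, 34, 1, 45, 1, 34, 34, 11, 45, 1, 34, 34, 1, 45, 1, 34, 34, 1.
The distinct values are {0, 1, 11, 34, 44, 45}; there are 6 of them.

6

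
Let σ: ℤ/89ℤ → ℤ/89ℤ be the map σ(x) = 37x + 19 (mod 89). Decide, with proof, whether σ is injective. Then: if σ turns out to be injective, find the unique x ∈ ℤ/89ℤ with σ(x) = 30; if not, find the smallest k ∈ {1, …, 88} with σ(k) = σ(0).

Recall: σ is injective if σ(u) = σ(v) implies u = v.
If σ(u) = σ(v), then 37u ≡ 37v (mod 89). Because gcd(37, 89) = 1, we may cancel 37 to get u ≡ v (mod 89).
Thus σ is injective.
We now compute 37⁻¹ mod 89 explicitly. Euclid's algorithm: 89 = 2·37 + 15, 37 = 2·15 + 7, 15 = 2·7 + 1; back-substituting gives 1 = 77·37 − 32·89, so 37⁻¹ ≡ 77 (mod 89).
Since σ is injective, we compute σ⁻¹(30): solve 37x + 19 ≡ 30 (mod 89), i.e. 37x ≡ 11 (mod 89).
Multiplying by 37⁻¹ = 77 gives x ≡ 77·11 = 847 = 9·89 + 46 ≡ 46 (mod 89).
Check: σ(46) = 37·46 + 19 = 1721 = 19·89 + 30 ≡ 30 (mod 89).

46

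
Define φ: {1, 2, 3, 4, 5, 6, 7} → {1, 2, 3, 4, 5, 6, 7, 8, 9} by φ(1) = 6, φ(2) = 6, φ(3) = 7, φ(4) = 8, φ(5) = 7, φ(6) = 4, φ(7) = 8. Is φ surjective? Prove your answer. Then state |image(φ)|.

No element maps to 1, so φ is not surjective.
The image of φ is {4, 6, 7, 8}, which has 4 elements.

4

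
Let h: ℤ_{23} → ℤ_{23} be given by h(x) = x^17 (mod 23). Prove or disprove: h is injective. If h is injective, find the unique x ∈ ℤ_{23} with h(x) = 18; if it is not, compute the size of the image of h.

2

Since 23 is prime, the nonzero elements of ℤ_{23} form a cyclic group of order 22.
As gcd(17, 22) = 1, raising to the 17th power is a bijection on this group: if x_1^17 ≡ x_2^17 then (x_1x_2^{−1})^17 = 1, and the only element of order dividing gcd(17, 22) = 1 is 1, so x_1 = x_2.
With h(0) = 0 this makes h injective on all of ℤ_{23}, hence bijective (finite equal-size domain and codomain). In particular h is injective.
Since h is injective, we find the preimage of 18. The inverse of x ↦ x^17 on (ℤ_{23})^× is x ↦ x^13, because 17·13 = 221 = 10·22 + 1 ≡ 1 (mod 22) and x^{22} = 1 for x ≠ 0 (Fermat). So h⁻¹(18) = 18^13 mod 23.
Repeated squaring mod 23: 18^1 ≡ 18, 18^2 ≡ 18² = 324 ≡ 2, 18^4 ≡ 2² = 4, 18^8 ≡ 4² = 16. Since 13 = 8 + 4 + 1, 18^13 ≡ 16·4·18: 16·4 = 64 ≡ 18, then 18·18 = 324 ≡ 2. So 18^13 ≡ 2 (mod 23).
Hence h⁻¹(18) = 2.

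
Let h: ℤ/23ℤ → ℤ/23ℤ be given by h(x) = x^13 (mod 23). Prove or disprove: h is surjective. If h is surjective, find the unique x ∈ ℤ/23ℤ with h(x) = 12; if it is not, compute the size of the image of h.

9

Since 23 is prime, the nonzero elements of ℤ/23ℤ form a cyclic group of order 22.
As gcd(13, 22) = 1, raising to the 13th power is a bijection on this group: if x_1^13 ≡ x_2^13 then (x_1x_2^{−1})^13 = 1, and the only element of order dividing gcd(13, 22) = 1 is 1, so x_1 = x_2.
With h(0) = 0 this makes h injective on all of ℤ/23ℤ, hence bijective (finite equal-size domain and codomain). In particular h is surjective.
Since h is surjective, we find the preimage of 12. The inverse of x ↦ x^13 on (ℤ/23ℤ)^× is x ↦ x^17, because 13·17 = 221 = 10·22 + 1 ≡ 1 (mod 22) and x^{22} = 1 for x ≠ 0 (Fermat). So h⁻¹(12) = 12^17 mod 23.
Repeated squaring mod 23: 12^1 ≡ 12, 12^2 ≡ 12² = 144 ≡ 6, 12^4 ≡ 6² = 36 ≡ 13, 12^8 ≡ 13² = 169 ≡ 8, 12^16 ≡ 8² = 64 ≡ 18. Since 17 = 16 + 1, 12^17 ≡ 18·12: 18·12 = 216 ≡ 9. So 12^17 ≡ 9 (mod 23).
Hence h⁻¹(12) = 9.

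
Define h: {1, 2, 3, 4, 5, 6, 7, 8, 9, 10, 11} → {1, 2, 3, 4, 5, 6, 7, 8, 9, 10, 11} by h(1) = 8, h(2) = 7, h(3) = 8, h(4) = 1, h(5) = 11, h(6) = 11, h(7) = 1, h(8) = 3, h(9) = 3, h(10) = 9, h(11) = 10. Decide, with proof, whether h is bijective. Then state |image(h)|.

7

h(1) = 8 = h(3) with 1 ≠ 3, so h is not injective, hence not bijective.
The image of h is {1, 3, 7, 8, 9, 10, 11}, which has 7 elements.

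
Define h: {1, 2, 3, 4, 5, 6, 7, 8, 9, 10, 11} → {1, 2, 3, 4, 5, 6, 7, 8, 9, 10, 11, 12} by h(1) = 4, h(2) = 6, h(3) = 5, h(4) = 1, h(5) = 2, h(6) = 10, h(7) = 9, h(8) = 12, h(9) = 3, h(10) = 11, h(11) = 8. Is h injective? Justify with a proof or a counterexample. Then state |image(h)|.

The values h(1), …, h(11) are 4, 6, 5, 1, 2, 10, 9, 12, 3, 11, 8 — all distinct.
So h(x_1) = h(x_2) only when x_1 = x_2, and h is injective.
The image of h is {1, 2, 3, 4, 5, 6, 8, 9, 10, 11, 12}, which has 11 elements.

11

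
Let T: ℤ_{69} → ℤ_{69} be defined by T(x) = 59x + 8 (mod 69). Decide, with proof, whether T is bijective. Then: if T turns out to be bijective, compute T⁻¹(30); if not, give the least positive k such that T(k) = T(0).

Recall that injectivity means: for all x_1, x_2 in the domain, T(x_1) = T(x_2) implies x_1 = x_2.
Suppose T(x_1) = T(x_2) in ℤ_{69}. Then 59x_1 + 8 ≡ 59x_2 + 8 (mod 69), hence 59(x_1 − x_2) ≡ 0 (mod 69).
Since gcd(59, 69) = 1, 59 is invertible modulo 69, hence x_1 − x_2 ≡ 0 (mod 69), i.e. x_1 = x_2.
We now compute 59⁻¹ mod 69 explicitly. Euclid's algorithm: 69 = 1·59 + 10, 59 = 5·10 + 9, 10 = 1·9 + 1; back-substituting gives 1 = 62·59 − 53·69, so 59⁻¹ ≡ 62 (mod 69).
Then y ↦ 62(y − 8) is a two-sided inverse to T, so every y ∈ ℤ_{69} has a preimage.
Thus T is bijective.
Since T is bijective, we compute T⁻¹(30): solve 59x + 8 ≡ 30 (mod 69), i.e. 59x ≡ 22 (mod 69).
Multiplying by 59⁻¹ = 62 gives x ≡ 62·22 = 1364 = 19·69 + 53 ≡ 53 (mod 69).
Check: T(53) = 59·53 + 8 = 3135 = 45·69 + 30 ≡ 30 (mod 69).

53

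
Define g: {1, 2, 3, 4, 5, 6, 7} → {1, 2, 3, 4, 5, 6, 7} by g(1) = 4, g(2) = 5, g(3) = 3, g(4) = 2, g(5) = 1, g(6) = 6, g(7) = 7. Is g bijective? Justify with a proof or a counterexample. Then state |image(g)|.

7

The values 4, 5, 3, 2, 1, 6, 7 are a permutation of {1, 2, 3, 4, 5, 6, 7}: each element appears exactly once.
So g is injective and surjective, hence bijective.
The image of g is {1, 2, 3, 4, 5, 6, 7}, which has 7 elements.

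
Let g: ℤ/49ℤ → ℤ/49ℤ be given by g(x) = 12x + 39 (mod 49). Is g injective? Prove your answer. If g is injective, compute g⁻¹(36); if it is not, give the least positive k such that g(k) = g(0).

If g(x_1) = g(x_2), then 12x_1 ≡ 12x_2 (mod 49). Because gcd(12, 49) = 1, we may cancel 12 to get x_1 ≡ x_2 (mod 49).
Thus g is injective.
We now compute 12⁻¹ mod 49 explicitly. Euclid's algorithm: 49 = 4·12 + 1; back-substituting gives 1 = 45·12 − 11·49, so 12⁻¹ ≡ 45 (mod 49).
Since g is injective, we find g⁻¹(36): we need 12x ≡ 36 − 39 ≡ 46 (mod 49). Using 12⁻¹ = 45: x ≡ 45·46 = 2070 = 42·49 + 12, so x = 12.
Check: g(12) = 12·12 + 39 = 183 = 3·49 + 36 ≡ 36 (mod 49).

12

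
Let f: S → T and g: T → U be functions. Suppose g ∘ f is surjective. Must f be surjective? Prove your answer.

No. Take S = {1}, T = {1, 2, 3, 4}, U = {1}, f(a) = 1 for every a ∈ S, and g(b) = 1 for every b ∈ T.
Then g ∘ f is surjective onto {1}, but 4 ∈ T has no preimage under f, so f is not surjective.

not surjective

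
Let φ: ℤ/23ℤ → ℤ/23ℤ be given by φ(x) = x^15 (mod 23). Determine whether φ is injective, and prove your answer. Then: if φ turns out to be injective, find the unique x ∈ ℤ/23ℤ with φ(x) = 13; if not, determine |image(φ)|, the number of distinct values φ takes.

12

Since 23 is prime, the nonzero elements of ℤ/23ℤ form a cyclic group of order 22.
As gcd(15, 22) = 1, raising to the 15th power is a bijection on this group: if u^15 ≡ v^15 then (uv^{−1})^15 = 1, and the only element of order dividing gcd(15, 22) = 1 is 1, so u = v.
With φ(0) = 0 this makes φ injective on all of ℤ/23ℤ, hence bijective (finite equal-size domain and codomain). In particular φ is injective.
Since φ is injective, we find the preimage of 13. The inverse of x ↦ x^15 on (ℤ/23ℤ)^× is x ↦ x^3, because 15·3 = 45 = 2·22 + 1 ≡ 1 (mod 22) and x^{22} = 1 for x ≠ 0 (Fermat). So φ⁻¹(13) = 13^3 mod 23.
Repeated squaring mod 23: 13^1 ≡ 13, 13^2 ≡ 13² = 169 ≡ 8. Since 3 = 2 + 1, 13^3 ≡ 8·13: 8·13 = 104 ≡ 12. So 13^3 ≡ 12 (mod 23).
Hence φ⁻¹(13) = 12.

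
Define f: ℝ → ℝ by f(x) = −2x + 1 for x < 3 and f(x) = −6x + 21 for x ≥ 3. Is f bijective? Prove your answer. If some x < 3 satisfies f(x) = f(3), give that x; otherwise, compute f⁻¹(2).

Both pieces are strictly decreasing (slopes −2 and −6), so each is injective on its own interval.
The left piece maps (−∞, 3) onto (−5, ∞); the right piece maps [3, ∞) onto (−∞, 3].
These images overlap. In particular f(3) = 3 (right piece), and solving −2x + 1 = 3 on the left piece gives x = −1 < 3.
So f(−1) = f(3) with −1 ≠ 3, and f is not injective, hence not bijective. This x = −1 is the requested value below 3.

-1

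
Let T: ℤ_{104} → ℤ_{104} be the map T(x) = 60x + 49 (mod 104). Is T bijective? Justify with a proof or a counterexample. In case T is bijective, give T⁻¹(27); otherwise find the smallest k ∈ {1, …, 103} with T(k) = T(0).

26

We have gcd(60, 104) = 4 > 1. Taking x_1 = 0 and x_2 = 26: T(0) = 49 and T(26) = 60·26 + 49 = 1609 ≡ 49 (mod 104).
So T(0) = T(26) while 0 ≠ 26, thus T is not injective, hence not bijective.
Since T is not bijective, we find the least positive k with T(k) = T(0): this means 60k ≡ 0 (mod 104), i.e. 104 ∣ 60k. Since gcd(60, 104) = 4, dividing through by 4 this holds exactly when 26 ∣ 15k, and as gcd(15, 26) = 1, exactly when 26 ∣ k.
The smallest positive such k is 26.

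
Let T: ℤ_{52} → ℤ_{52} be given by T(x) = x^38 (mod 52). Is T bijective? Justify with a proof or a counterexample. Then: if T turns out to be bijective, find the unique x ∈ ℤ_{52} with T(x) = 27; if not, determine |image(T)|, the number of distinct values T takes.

T(12): Repeated squaring mod 52: 12^1 ≡ 12, 12^2 ≡ 12² = 144 ≡ 40, 12^4 ≡ 40² = 1600 ≡ 40, 12^8 ≡ 40² = 1600 ≡ 40, 12^16 ≡ 40² = 1600 ≡ 40, 12^32 ≡ 40² = 1600 ≡ 40. Since 38 = 32 + 4 + 2, 12^38 ≡ 40·40·40: 40·40 = 1600 ≡ 40, then 40·40 = 1600 ≡ 40. So 12^38 ≡ 40 (mod 52).
T(14): Repeated squaring mod 52: 14^1 ≡ 14, 14^2 ≡ 14² = 196 ≡ 40, 14^4 ≡ 40² = 1600 ≡ 40, 14^8 ≡ 40² = 1600 ≡ 40, 14^16 ≡ 40² = 1600 ≡ 40, 14^32 ≡ 40² = 1600 ≡ 40. Since 38 = 32 + 4 + 2, 14^38 ≡ 40·40·40: 40·40 = 1600 ≡ 40, then 40·40 = 1600 ≡ 40. So 14^38 ≡ 40 (mod 52).
So T(12) = T(14) = 40 while 12 ≠ 14, hence T is not injective, hence not bijective.
Since T is not bijective, we determine |image(T)|. Computing x^38 mod 52 for each x (by repeated squaring, reducing mod 52 at every step), the values T(0), T(1), …, T(51) are: 0, 1, 4, 9, 16, 25, 36, 49, 12, 29, 48, 17, 40, 13, 40, 17, 48, 29, 12, 49, 36, 25, 16, 9, 4, 1, 0, 1, 4, 9, 16, 25, 36, 49, 12, 29, 48, 17, 40, 13, 40, 17, 48, 29, 12, 49, 36, 25, 16, 9, 4, 1.
The distinct values are {0, 1, 4, 9, 12, 13, 16, 17, 25, 29, 36, 40, 48, 49}; there are 14 of them.

14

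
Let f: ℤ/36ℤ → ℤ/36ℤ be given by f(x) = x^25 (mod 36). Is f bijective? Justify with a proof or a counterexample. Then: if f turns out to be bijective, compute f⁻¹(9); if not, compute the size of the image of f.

21

f(0) = 0^25 = 0.
f(6): Repeated squaring mod 36: 6^1 ≡ 6, 6^2 ≡ 6² = 36 ≡ 0, 6^4 ≡ 0² = 0, 6^8 ≡ 0² = 0, 6^16 ≡ 0² = 0. Since 25 = 16 + 8 + 1, 6^25 ≡ 0·0·6: 0·0 = 0, then 0·6 = 0. So 6^25 ≡ 0 (mod 36).
So f(0) = f(6) = 0 while 0 ≠ 6, hence f is not injective, hence not bijective.
Since f is not bijective, we determine |image(f)|. Computing x^25 mod 36 for each x (by repeated squaring, reducing mod 36 at every step), the values f(0), f(1), …, f(35) are: 0, 1, 20, 27, 4, 5, 0, 7, 8, 9, 28, 11, 0, 13, 32, 27, 16, 17, 0, 19, 20, 9, 4, 23, 0, 25, 8, 27, 28, 29, 0, 31, 32, 9, 16, 35.
The distinct values are {0, 1, 4, 5, 7, 8, 9, 11, 13, 16, 17, 19, 20, 23, 25, 27, 28, 29, 31, 32, 35}; there are 21 of them.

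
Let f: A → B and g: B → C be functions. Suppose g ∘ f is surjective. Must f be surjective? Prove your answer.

No. Take A = {1, 2}, B = {1, 2, 3}, C = {1}, f(a) = 1 for every a ∈ A, and g(b) = 1 for every b ∈ B.
Then g ∘ f is surjective onto {1}, but 3 ∈ B has no preimage under f, so f is not surjective.

not surjective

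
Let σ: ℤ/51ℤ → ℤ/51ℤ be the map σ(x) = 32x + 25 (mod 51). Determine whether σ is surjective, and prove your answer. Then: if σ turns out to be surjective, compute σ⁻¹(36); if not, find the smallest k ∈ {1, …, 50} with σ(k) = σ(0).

Since gcd(32, 51) = 1, 32 is invertible modulo 51. Euclid's algorithm: 51 = 1·32 + 19, 32 = 1·19 + 13, 19 = 1·13 + 6, 13 = 2·6 + 1; back-substituting gives 1 = 8·32 − 5·51, so 32⁻¹ ≡ 8 (mod 51).
For any y ∈ ℤ/51ℤ, x = 8(y − 25) mod 51 satisfies σ(x) = 32·8(y − 25) + 25 ≡ y (since 32·8 ≡ 1 mod 51). So every y has a preimage.
Hence σ is surjective.
Since σ is surjective, we find σ⁻¹(36): we need 32x ≡ 36 − 25 ≡ 11 (mod 51). Using 32⁻¹ = 8: x ≡ 8·11 = 88 = 1·51 + 37, so x = 37.
Check: σ(37) = 32·37 + 25 = 1209 = 23·51 + 36 ≡ 36 (mod 51).

37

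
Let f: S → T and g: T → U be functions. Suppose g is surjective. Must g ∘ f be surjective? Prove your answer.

not surjective

No. Take S = {1}, T = U = {1, 2, 3, 4}, f(1) = 1, and g = identity (surjective).
Then (g ∘ f)(1) = 1, and 4 ∈ U has no preimage under g ∘ f, so g ∘ f is not surjective.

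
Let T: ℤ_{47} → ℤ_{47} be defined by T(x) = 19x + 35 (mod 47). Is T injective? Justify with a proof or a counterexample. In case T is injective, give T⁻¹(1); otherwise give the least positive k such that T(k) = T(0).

If T(s) = T(t), then 19s ≡ 19t (mod 47). Because gcd(19, 47) = 1, we may cancel 19 to get s ≡ t (mod 47).
Hence T is injective.
We now compute 19⁻¹ mod 47 explicitly. Euclid's algorithm: 47 = 2·19 + 9, 19 = 2·9 + 1; back-substituting gives 1 = 5·19 − 2·47, so 19⁻¹ ≡ 5 (mod 47).
Since T is injective, we compute T⁻¹(1): solve 19x + 35 ≡ 1 (mod 47), i.e. 19x ≡ 13 (mod 47).
Multiplying by 19⁻¹ = 5 gives x ≡ 5·13 = 65 = 1·47 + 18 ≡ 18 (mod 47).
Check: T(18) = 19·18 + 35 = 377 = 8·47 + 1 ≡ 1 (mod 47).

18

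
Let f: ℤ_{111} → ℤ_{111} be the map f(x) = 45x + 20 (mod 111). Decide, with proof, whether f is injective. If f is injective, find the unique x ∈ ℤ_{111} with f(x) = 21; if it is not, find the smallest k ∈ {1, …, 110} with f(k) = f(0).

We have gcd(45, 111) = 3 > 1. Taking x_1 = 0 and x_2 = 37: f(0) = 20 and f(37) = 45·37 + 20 = 1685 ≡ 20 (mod 111).
So f(0) = f(37) while 0 ≠ 37, hence f is not injective.
Since f is not injective, we find the least positive k with f(k) = f(0): this means 45k ≡ 0 (mod 111), i.e. 111 ∣ 45k. Since gcd(45, 111) = 3, dividing through by 3 this holds exactly when 37 ∣ 15k, and as gcd(15, 37) = 1, exactly when 37 ∣ k.
The smallest positive such k is 37.

37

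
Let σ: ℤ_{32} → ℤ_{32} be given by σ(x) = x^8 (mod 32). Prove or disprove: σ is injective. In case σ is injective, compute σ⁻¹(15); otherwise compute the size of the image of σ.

2

σ(0) = 0^8 = 0.
σ(2): Repeated squaring mod 32: 2^1 ≡ 2, 2^2 ≡ 2² = 4, 2^4 ≡ 4² = 16, 2^8 ≡ 16² = 256 ≡ 0. So 2^8 ≡ 0 (mod 32).
So σ(0) = σ(2) = 0 while 0 ≠ 2, so σ is not injective.
Since σ is not injective, we determine |image(σ)|. Computing x^8 mod 32 for each x (by repeated squaring, reducing mod 32 at every step), the values σ(0), σ(1), …, σ(31) are: 0, 1, 0, 1, 0, 1, 0, 1, 0, 1, 0, 1, 0, 1, 0, 1, 0, 1, 0, 1, 0, 1, 0, 1, 0, 1, 0, 1, 0, 1, 0, 1.
The distinct values are {0, 1}; there are 2 of them.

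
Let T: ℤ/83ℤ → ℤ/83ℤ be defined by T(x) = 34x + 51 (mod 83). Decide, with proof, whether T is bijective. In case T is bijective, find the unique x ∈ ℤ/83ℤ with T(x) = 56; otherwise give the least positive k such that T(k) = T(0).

Suppose T(u) = T(v) in ℤ/83ℤ. Then 34u + 51 ≡ 34v + 51 (mod 83), thus 34(u − v) ≡ 0 (mod 83).
Since gcd(34, 83) = 1, 34 is invertible modulo 83, thus u − v ≡ 0 (mod 83), i.e. u = v.
We now compute 34⁻¹ mod 83 explicitly. Euclid's algorithm: 83 = 2·34 + 15, 34 = 2·15 + 4, 15 = 3·4 + 3, 4 = 1·3 + 1; back-substituting gives 1 = 22·34 − 9·83, so 34⁻¹ ≡ 22 (mod 83).
For any y ∈ ℤ/83ℤ, x = 22(y − 51) mod 83 satisfies T(x) = 34·22(y − 51) + 51 ≡ y (since 34·22 ≡ 1 mod 83). So every y has a preimage.
Therefore T is bijective.
Since T is bijective, we compute T⁻¹(56): solve 34x + 51 ≡ 56 (mod 83), i.e. 34x ≡ 5 (mod 83).
Multiplying by 34⁻¹ = 22 gives x ≡ 22·5 = 110 = 1·83 + 27 ≡ 27 (mod 83).
Check: T(27) = 34·27 + 51 = 969 = 11·83 + 56 ≡ 56 (mod 83).

27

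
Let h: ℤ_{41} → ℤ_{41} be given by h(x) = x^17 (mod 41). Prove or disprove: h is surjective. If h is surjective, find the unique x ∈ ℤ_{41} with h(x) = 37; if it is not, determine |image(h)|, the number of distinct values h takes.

18

Since 41 is prime, the nonzero elements of ℤ_{41} form a cyclic group of order 40.
As gcd(17, 40) = 1, raising to the 17th power is a bijection on this group: if s^17 ≡ t^17 then (st^{−1})^17 = 1, and the only element of order dividing gcd(17, 40) = 1 is 1, so s = t.
With h(0) = 0 this makes h injective on all of ℤ_{41}, hence bijective (finite equal-size domain and codomain). In particular h is surjective.
Since h is surjective, we find the preimage of 37. The inverse of x ↦ x^17 on (ℤ_{41})^× is x ↦ x^33, because 17·33 = 561 = 14·40 + 1 ≡ 1 (mod 40) and x^{40} = 1 for x ≠ 0 (Fermat). So h⁻¹(37) = 37^33 mod 41.
Repeated squaring mod 41: 37^1 ≡ 37, 37^2 ≡ 37² = 1369 ≡ 16, 37^4 ≡ 16² = 256 ≡ 10, 37^8 ≡ 10² = 100 ≡ 18, 37^16 ≡ 18² = 324 ≡ 37, 37^32 ≡ 37² = 1369 ≡ 16. Since 33 = 32 + 1, 37^33 ≡ 16·37: 16·37 = 592 ≡ 18. So 37^33 ≡ 18 (mod 41).
Hence h⁻¹(37) = 18.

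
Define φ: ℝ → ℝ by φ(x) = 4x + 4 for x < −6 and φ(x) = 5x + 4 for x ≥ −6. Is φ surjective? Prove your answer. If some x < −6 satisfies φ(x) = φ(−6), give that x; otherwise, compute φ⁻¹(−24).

-15/2

Both pieces are strictly increasing (slopes 4 and 5), so each is injective on its own interval.
The left piece maps (−∞, −6) onto (−∞, −20); the right piece maps [−6, ∞) onto [−26, ∞).
The union (−∞, −20) ∪ [−26, ∞) covers ℝ, so φ is surjective.
For the follow-up: the images overlap, so an x < −6 with φ(x) = φ(−6) exists. φ(−6) = −26; solving 4x + 4 = −26 for x < −6 gives x = (−26 − 4)/4 = −15/2.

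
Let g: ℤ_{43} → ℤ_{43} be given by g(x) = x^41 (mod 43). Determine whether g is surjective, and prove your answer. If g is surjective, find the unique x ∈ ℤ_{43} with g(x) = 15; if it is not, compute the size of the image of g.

Since 43 is prime, the nonzero elements of ℤ_{43} form a cyclic group of order 42.
As gcd(41, 42) = 1, raising to the 41st power is a bijection on this group: if a^41 ≡ b^41 then (ab^{−1})^41 = 1, and the only element of order dividing gcd(41, 42) = 1 is 1, so a = b.
With g(0) = 0 this makes g injective on all of ℤ_{43}, hence bijective (finite equal-size domain and codomain). In particular g is surjective.
Since g is surjective, we find the preimage of 15. The inverse of x ↦ x^41 on (ℤ_{43})^× is x ↦ x^41, because 41·41 = 1681 = 40·42 + 1 ≡ 1 (mod 42) and x^{42} = 1 for x ≠ 0 (Fermat). So g⁻¹(15) = 15^41 mod 43.
Repeated squaring mod 43: 15^1 ≡ 15, 15^2 ≡ 15² = 225 ≡ 10, 15^4 ≡ 10² = 100 ≡ 14, 15^8 ≡ 14² = 196 ≡ 24, 15^16 ≡ 24² = 576 ≡ 17, 15^32 ≡ 17² = 289 ≡ 31. Since 41 = 32 + 8 + 1, 15^41 ≡ 31·24·15: 31·24 = 744 ≡ 13, then 13·15 = 195 ≡ 23. So 15^41 ≡ 23 (mod 43).
Hence g⁻¹(15) = 23.

23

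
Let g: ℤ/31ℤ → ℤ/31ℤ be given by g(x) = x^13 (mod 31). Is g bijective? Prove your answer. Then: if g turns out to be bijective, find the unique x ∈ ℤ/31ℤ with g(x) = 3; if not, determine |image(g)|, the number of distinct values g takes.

Since 31 is prime, the nonzero elements of ℤ/31ℤ form a cyclic group of order 30.
As gcd(13, 30) = 1, raising to the 13th power is a bijection on this group: if s^13 ≡ t^13 then (st^{−1})^13 = 1, and the only element of order dividing gcd(13, 30) = 1 is 1, so s = t.
With g(0) = 0 this makes g injective on all of ℤ/31ℤ, hence bijective (finite equal-size domain and codomain). In particular g is bijective.
Since g is bijective, we find the preimage of 3. The inverse of x ↦ x^13 on (ℤ/31ℤ)^× is x ↦ x^7, because 13·7 = 91 = 3·30 + 1 ≡ 1 (mod 30) and x^{30} = 1 for x ≠ 0 (Fermat). So g⁻¹(3) = 3^7 mod 31.
Repeated squaring mod 31: 3^1 ≡ 3, 3^2 ≡ 3² = 9, 3^4 ≡ 9² = 81 ≡ 19. Since 7 = 4 + 2 + 1, 3^7 ≡ 19·9·3: 19·9 = 171 ≡ 16, then 16·3 = 48 ≡ 17. So 3^7 ≡ 17 (mod 31).
Hence g⁻¹(3) = 17.

17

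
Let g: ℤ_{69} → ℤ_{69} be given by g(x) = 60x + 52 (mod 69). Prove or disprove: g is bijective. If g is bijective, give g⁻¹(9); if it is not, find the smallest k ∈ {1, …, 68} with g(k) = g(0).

23

Recall: g is injective when g(a) = g(b) forces a = b.
We have gcd(60, 69) = 3 > 1. Taking a = 0 and b = 23: g(0) = 52 and g(23) = 60·23 + 52 = 1432 ≡ 52 (mod 69).
So g(0) = g(23) while 0 ≠ 23, therefore g is not injective, hence not bijective.
Since g is not bijective, we find the least positive k with g(k) = g(0): this means 60k ≡ 0 (mod 69), i.e. 69 ∣ 60k. Since gcd(60, 69) = 3, dividing through by 3 this holds exactly when 23 ∣ 20k, and as gcd(20, 23) = 1, exactly when 23 ∣ k.
The smallest positive such k is 23.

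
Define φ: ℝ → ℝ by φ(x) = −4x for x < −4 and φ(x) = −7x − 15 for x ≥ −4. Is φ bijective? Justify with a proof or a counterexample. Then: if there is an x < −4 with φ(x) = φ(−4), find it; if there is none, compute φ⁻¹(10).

Both pieces are strictly decreasing (slopes −4 and −7), so each is injective on its own interval.
The left piece maps (−∞, −4) onto (16, ∞); the right piece maps [−4, ∞) onto (−∞, 13].
The images leave a gap (16 has no preimage), so φ is not surjective, hence not bijective.
Because the two images are disjoint, no x < −4 has φ(x) = φ(−4), so we compute φ⁻¹(10): 10 lies in (−∞, 13], so solve −7x − 15 = 10: x = (10 + 15)/(−7) = −25/7.

-25/7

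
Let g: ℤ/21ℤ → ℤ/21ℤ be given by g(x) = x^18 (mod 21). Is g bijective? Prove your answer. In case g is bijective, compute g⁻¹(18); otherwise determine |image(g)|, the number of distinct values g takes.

4

g(1) = 1^18 = 1.
g(2): Repeated squaring mod 21: 2^1 ≡ 2, 2^2 ≡ 2² = 4, 2^4 ≡ 4² = 16, 2^8 ≡ 16² = 256 ≡ 4, 2^16 ≡ 4² = 16. Since 18 = 16 + 2, 2^18 ≡ 16·4: 16·4 = 64 ≡ 1. So 2^18 ≡ 1 (mod 21).
So g(1) = g(2) = 1 while 1 ≠ 2, hence g is not injective, hence not bijective.
Since g is not bijective, we determine |image(g)|. Computing x^18 mod 21 for each x (by repeated squaring, reducing mod 21 at every step), the values g(0), g(1), …, g(20) are: 0, 1, 1, 15, 1, 1, 15, 7, 1, 15, 1, 1, 15, 1, 7, 15, 1, 1, 15, 1, 1.
The distinct values are {0, 1, 7, 15}; there are 4 of them.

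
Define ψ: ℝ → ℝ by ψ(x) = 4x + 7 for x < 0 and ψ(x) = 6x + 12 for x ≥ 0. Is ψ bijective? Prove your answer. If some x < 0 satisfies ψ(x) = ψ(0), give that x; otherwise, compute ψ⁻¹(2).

-5/4

Both pieces are strictly increasing (slopes 4 and 6), so each is injective on its own interval.
The left piece maps (−∞, 0) onto (−∞, 7); the right piece maps [0, ∞) onto [12, ∞).
The images leave a gap (7 has no preimage), so ψ is not surjective, hence not bijective.
Because the two images are disjoint, no x < 0 has ψ(x) = ψ(0), so we compute ψ⁻¹(2): 2 lies in (−∞, 7), so solve 4x + 7 = 2: x = (2 − 7)/4 = −5/4.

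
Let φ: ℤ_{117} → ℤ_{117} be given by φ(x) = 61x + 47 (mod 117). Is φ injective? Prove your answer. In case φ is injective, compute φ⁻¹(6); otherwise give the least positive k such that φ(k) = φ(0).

7

Recall: injectivity means: for all a, b in the domain, φ(a) = φ(b) implies a = b.
Suppose φ(a) = φ(b) in ℤ_{117}. Then 61a + 47 ≡ 61b + 47 (mod 117), so 61(a − b) ≡ 0 (mod 117).
Since gcd(61, 117) = 1, 61 is invertible modulo 117, thus a − b ≡ 0 (mod 117), i.e. a = b.
Thus φ is injective.
We now compute 61⁻¹ mod 117 explicitly. Euclid's algorithm: 117 = 1·61 + 56, 61 = 1·56 + 5, 56 = 11·5 + 1; back-substituting gives 1 = 94·61 − 49·117, so 61⁻¹ ≡ 94 (mod 117).
Since φ is injective, we find φ⁻¹(6): we need 61x ≡ 6 − 47 ≡ 76 (mod 117). Using 61⁻¹ = 94: x ≡ 94·76 = 7144 = 61·117 + 7, so x = 7.
Check: φ(7) = 61·7 + 47 = 474 = 4·117 + 6 ≡ 6 (mod 117).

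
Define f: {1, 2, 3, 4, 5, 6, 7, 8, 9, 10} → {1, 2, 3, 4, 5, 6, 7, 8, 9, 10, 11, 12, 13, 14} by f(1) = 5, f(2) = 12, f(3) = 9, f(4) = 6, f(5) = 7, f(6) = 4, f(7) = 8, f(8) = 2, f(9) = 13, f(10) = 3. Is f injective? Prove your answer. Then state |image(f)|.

10

The values f(1), …, f(10) are 5, 12, 9, 6, 7, 4, 8, 2, 13, 3 — all distinct.
So f(a) = f(b) only when a = b, and f is injective.
The image of f is {2, 3, 4, 5, 6, 7, 8, 9, 12, 13}, which has 10 elements.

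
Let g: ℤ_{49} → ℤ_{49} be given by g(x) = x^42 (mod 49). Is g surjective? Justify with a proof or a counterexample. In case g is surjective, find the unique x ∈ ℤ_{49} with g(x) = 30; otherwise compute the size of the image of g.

2

g(1) = 1^42 = 1.
g(2): Repeated squaring mod 49: 2^1 ≡ 2, 2^2 ≡ 2² = 4, 2^4 ≡ 4² = 16, 2^8 ≡ 16² = 256 ≡ 11, 2^16 ≡ 11² = 121 ≡ 23, 2^32 ≡ 23² = 529 ≡ 39. Since 42 = 32 + 8 + 2, 2^42 ≡ 39·11·4: 39·11 = 429 ≡ 37, then 37·4 = 148 ≡ 1. So 2^42 ≡ 1 (mod 49).
So g(1) = g(2) = 1 while 1 ≠ 2, so g is not injective.
A non-injective map from the 49-element set ℤ_{49} to itself takes at most 48 distinct values, so it cannot be surjective. Therefore g is not surjective.
Since g is not surjective, we determine |image(g)|. Computing x^42 mod 49 for each x (by repeated squaring, reducing mod 49 at every step), the values g(0), g(1), …, g(48) are: 0, 1, 1, 1, 1, 1, 1, 0, 1, 1, 1, 1, 1, 1, 0, 1, 1, 1, 1, 1, 1, 0, 1, 1, 1, 1, 1, 1, 0, 1, 1, 1, 1, 1, 1, 0, 1, 1, 1, 1, 1, 1, 0, 1, 1, 1, 1, 1, 1.
The distinct values are {0, 1}; there are 2 of them.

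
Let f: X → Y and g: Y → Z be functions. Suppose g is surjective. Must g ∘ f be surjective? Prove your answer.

No. Take X = {1}, Y = Z = {1, 2}, f(1) = 1, and g = identity (surjective).
Then (g ∘ f)(1) = 1, and 2 ∈ Z has no preimage under g ∘ f, so g ∘ f is not surjective.

not surjective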